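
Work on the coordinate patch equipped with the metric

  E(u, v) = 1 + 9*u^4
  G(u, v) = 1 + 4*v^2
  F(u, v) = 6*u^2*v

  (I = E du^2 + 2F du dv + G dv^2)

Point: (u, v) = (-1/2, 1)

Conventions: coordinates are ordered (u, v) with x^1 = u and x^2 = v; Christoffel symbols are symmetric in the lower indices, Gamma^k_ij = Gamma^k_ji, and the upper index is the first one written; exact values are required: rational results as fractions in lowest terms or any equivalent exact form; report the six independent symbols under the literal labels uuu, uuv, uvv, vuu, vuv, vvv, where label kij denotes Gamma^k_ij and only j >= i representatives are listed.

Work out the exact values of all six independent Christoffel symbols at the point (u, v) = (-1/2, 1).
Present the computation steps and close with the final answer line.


E = 25/16, F = 3/2, G = 5 at the point
E_u = -9/2, E_v = 0, F_u = -6, F_v = 3/2, G_u = 0, G_v = 8
EG - F^2 = 89/16;  g^inv = (16/89) * [[5, -3/2], [-3/2, 25/16]]
first-kind symbols [ij,l] = (1/2)(d_i g_jl + d_j g_il - d_l g_ij): [uu,u] = E_u/2 = -9/4, [uu,v] = F_u - E_v/2 = -6, [uv,u] = E_v/2 = 0, [uv,v] = G_u/2 = 0, [vv,u] = F_v - G_u/2 = 3/2, [vv,v] = G_v/2 = 4
Gamma^u_ij = (G*[ij,u] - F*[ij,v])/(EG - F^2), Gamma^v_ij = (E*[ij,v] - F*[ij,u])/(EG - F^2)

Answer: Gamma_uuu = -36/89, Gamma_uuv = 0, Gamma_uvv = 24/89, Gamma_vuu = -96/89, Gamma_vuv = 0, Gamma_vvv = 64/89


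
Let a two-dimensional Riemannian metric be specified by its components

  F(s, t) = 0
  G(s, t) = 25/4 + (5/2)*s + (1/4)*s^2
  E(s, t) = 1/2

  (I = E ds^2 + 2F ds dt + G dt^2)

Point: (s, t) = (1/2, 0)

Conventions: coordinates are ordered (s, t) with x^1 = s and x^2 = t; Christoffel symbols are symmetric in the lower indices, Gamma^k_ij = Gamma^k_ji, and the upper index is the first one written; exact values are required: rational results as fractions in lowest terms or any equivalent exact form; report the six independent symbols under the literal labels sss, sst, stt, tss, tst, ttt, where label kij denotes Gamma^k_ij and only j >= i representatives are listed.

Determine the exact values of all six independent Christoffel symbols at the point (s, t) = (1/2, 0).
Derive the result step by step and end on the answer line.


E = 1/2, F = 0, G = 121/16 at the point
E_s = 0, E_t = 0, F_s = 0, F_t = 0, G_s = 11/4, G_t = 0
EG - F^2 = 121/32;  g^inv = (32/121) * [[121/16, 0], [0, 1/2]]
first-kind symbols [ij,l] = (1/2)(d_i g_jl + d_j g_il - d_l g_ij): [ss,s] = E_s/2 = 0, [ss,t] = F_s - E_t/2 = 0, [st,s] = E_t/2 = 0, [st,t] = G_s/2 = 11/8, [tt,s] = F_t - G_s/2 = -11/8, [tt,t] = G_t/2 = 0
Gamma^s_ij = (G*[ij,s] - F*[ij,t])/(EG - F^2), Gamma^t_ij = (E*[ij,t] - F*[ij,s])/(EG - F^2)

Answer: Gamma_sss = 0, Gamma_sst = 0, Gamma_stt = -11/4, Gamma_tss = 0, Gamma_tst = 2/11, Gamma_ttt = 0


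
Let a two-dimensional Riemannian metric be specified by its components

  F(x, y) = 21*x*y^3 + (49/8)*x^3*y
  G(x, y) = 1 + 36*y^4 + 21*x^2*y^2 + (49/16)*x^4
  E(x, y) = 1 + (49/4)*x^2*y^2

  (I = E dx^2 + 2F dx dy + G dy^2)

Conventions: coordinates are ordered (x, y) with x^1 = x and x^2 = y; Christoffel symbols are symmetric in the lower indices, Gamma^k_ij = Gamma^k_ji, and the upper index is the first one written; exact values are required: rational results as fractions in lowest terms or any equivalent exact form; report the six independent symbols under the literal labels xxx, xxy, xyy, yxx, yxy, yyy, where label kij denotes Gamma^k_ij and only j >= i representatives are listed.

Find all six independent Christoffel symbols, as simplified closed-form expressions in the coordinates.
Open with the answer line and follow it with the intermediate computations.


Answer: Gamma_xxx = 196*x*y^2/(49*x^4 + 532*x^2*y^2 + 576*y^4 + 16), Gamma_xxy = 196*x^2*y/(49*x^4 + 532*x^2*y^2 + 576*y^4 + 16), Gamma_xyy = 672*x*y^2/(49*x^4 + 532*x^2*y^2 + 576*y^4 + 16), Gamma_yxx = (98*x^2*y + 336*y^3)/(49*x^4 + 532*x^2*y^2 + 576*y^4 + 16), Gamma_yxy = (98*x^3 + 336*x*y^2)/(49*x^4 + 532*x^2*y^2 + 576*y^4 + 16), Gamma_yyy = (336*x^2*y + 1152*y^3)/(49*x^4 + 532*x^2*y^2 + 576*y^4 + 16)

E = 1 + (49/4)*x^2*y^2; F = 21*x*y^3 + (49/8)*x^3*y; G = 1 + 36*y^4 + 21*x^2*y^2 + (49/16)*x^4
Gamma^k_ij = (1/2) g^{kl} (d_i g_jl + d_j g_il - d_l g_ij), with g^inv = (1/(EG-F^2)) [[G, -F], [-F, E]]
first partials: E_x = (49/2)*x*y^2, E_y = (49/2)*x^2*y, F_x = 21*y^3 + (147/8)*x^2*y, F_y = 63*x*y^2 + (49/8)*x^3, G_x = 42*x*y^2 + (49/4)*x^3, G_y = 144*y^3 + 42*x^2*y
D = EG - F^2 = 1 + 36*y^4 + (133/4)*x^2*y^2 + (49/16)*x^4
expanded: Gamma^x_xx = (G E_x - 2F F_x + F E_y)/(2D), Gamma^x_xy = (G E_y - F G_x)/(2D), Gamma^x_yy = (2G F_y - G G_x - F G_y)/(2D), Gamma^y_xx = (2E F_x - E E_y - F E_x)/(2D), Gamma^y_xy = (E G_x - F E_y)/(2D), Gamma^y_yy = (E G_y - 2F F_y + F G_x)/(2D); substitute and cancel common factors


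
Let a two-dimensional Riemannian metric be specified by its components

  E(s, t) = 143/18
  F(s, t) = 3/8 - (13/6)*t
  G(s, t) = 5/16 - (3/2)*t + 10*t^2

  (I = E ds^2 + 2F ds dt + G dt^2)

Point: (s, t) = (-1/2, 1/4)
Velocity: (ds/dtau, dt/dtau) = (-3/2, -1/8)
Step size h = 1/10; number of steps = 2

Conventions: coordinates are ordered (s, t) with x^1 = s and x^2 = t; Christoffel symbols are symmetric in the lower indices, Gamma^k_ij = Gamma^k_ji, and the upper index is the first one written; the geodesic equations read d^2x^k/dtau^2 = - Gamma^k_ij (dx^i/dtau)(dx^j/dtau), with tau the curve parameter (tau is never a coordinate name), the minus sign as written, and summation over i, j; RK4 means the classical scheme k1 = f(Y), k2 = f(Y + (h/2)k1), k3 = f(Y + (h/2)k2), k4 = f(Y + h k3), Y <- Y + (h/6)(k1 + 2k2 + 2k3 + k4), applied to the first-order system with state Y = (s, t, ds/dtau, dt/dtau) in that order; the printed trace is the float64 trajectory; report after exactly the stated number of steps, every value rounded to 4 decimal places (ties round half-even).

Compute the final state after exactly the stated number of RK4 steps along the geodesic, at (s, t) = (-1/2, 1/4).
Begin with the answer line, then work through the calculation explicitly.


Answer: s = -0.7999, t = 0.2240, ds/dtau = -1.4993, dt/dtau = -0.1354

f(Y) = (ds/dtau, dt/dtau, -Gamma^s_ij Y'^i Y'^j, -Gamma^t_ij Y'^i Y'^j) with the Gammas evaluated at the stage position; h = 0.100000; intermediate values shown to 6 dp
step 0: s = -0.5000, t = 0.2500, ds/dtau = -1.5000, dt/dtau = -0.1250
step 1:
  k1: at (s, t) = (-0.500000, 0.250000), (ds/dtau, dt/dtau) = (-1.500000, -0.125000); Gamma_sss = 0.000000, Gamma_sst = 0.000000, Gamma_stt = -0.208757, Gamma_tss = 0.000000, Gamma_tst = 0.000000, Gamma_ttt = 3.049257; k1 = (-1.500000, -0.125000, 0.003262, -0.047645)
  k2: at (s, t) = (-0.575000, 0.243750), (ds/dtau, dt/dtau) = (-1.499837, -0.127382); Gamma_sss = 0.000000, Gamma_sst = 0.000000, Gamma_stt = -0.213774, Gamma_tss = 0.000000, Gamma_tst = 0.000000, Gamma_ttt = 3.058629; k2 = (-1.499837, -0.127382, 0.003469, -0.049630)
  k3: at (s, t) = (-0.574992, 0.243631), (ds/dtau, dt/dtau) = (-1.499827, -0.127482); Gamma_sss = 0.000000, Gamma_sst = 0.000000, Gamma_stt = -0.213870, Gamma_tss = 0.000000, Gamma_tst = 0.000000, Gamma_ttt = 3.058774; k3 = (-1.499827, -0.127482, 0.003476, -0.049710)
  k4: at (s, t) = (-0.649983, 0.237252), (ds/dtau, dt/dtau) = (-1.499652, -0.129971); Gamma_sss = 0.000000, Gamma_sst = 0.000000, Gamma_stt = -0.219091, Gamma_tss = 0.000000, Gamma_tst = 0.000000, Gamma_ttt = 3.064552; k4 = (-1.499652, -0.129971, 0.003701, -0.051768)
  Y <- Y + (h/6)(k1 + 2k2 + 2k3 + k4): s = -0.6500, t = 0.2373, ds/dtau = -1.4997, dt/dtau = -0.1300
step 2:
  k1: at (s, t) = (-0.649983, 0.237255), (ds/dtau, dt/dtau) = (-1.499652, -0.129968); Gamma_sss = 0.000000, Gamma_sst = 0.000000, Gamma_stt = -0.219088, Gamma_tss = 0.000000, Gamma_tst = 0.000000, Gamma_ttt = 3.064550; k1 = (-1.499652, -0.129968, 0.003701, -0.051766)
  k2: at (s, t) = (-0.724966, 0.230757), (ds/dtau, dt/dtau) = (-1.499467, -0.132556); Gamma_sss = 0.000000, Gamma_sst = 0.000000, Gamma_stt = -0.224496, Gamma_tss = 0.000000, Gamma_tst = 0.000000, Gamma_ttt = 3.066065; k2 = (-1.499467, -0.132556, 0.003945, -0.053875)
  k3: at (s, t) = (-0.724956, 0.230627), (ds/dtau, dt/dtau) = (-1.499455, -0.132662); Gamma_sss = 0.000000, Gamma_sst = 0.000000, Gamma_stt = -0.224604, Gamma_tss = 0.000000, Gamma_tst = 0.000000, Gamma_ttt = 3.066047; k3 = (-1.499455, -0.132662, 0.003953, -0.053960)
  k4: at (s, t) = (-0.799929, 0.223989), (ds/dtau, dt/dtau) = (-1.499257, -0.135364); Gamma_sss = 0.000000, Gamma_sst = 0.000000, Gamma_stt = -0.230206, Gamma_tss = 0.000000, Gamma_tst = 0.000000, Gamma_ttt = 3.062343; k4 = (-1.499257, -0.135364, 0.004218, -0.056113)
  Y <- Y + (h/6)(k1 + 2k2 + 2k3 + k4): s = -0.7999, t = 0.2240, ds/dtau = -1.4993, dt/dtau = -0.1354


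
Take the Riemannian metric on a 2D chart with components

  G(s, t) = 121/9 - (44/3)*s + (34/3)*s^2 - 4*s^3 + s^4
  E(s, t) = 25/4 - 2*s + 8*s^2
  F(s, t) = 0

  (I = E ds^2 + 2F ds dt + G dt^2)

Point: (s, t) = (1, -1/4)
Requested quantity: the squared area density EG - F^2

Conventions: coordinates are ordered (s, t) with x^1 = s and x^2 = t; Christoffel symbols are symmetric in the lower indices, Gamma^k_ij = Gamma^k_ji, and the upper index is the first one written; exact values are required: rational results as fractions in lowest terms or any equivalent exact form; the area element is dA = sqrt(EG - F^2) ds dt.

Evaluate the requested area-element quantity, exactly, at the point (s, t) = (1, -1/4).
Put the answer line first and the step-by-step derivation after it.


Answer: EG - F^2 = 784/9

E = 49/4, F = 0, G = 64/9; EG - F^2 = 784/9


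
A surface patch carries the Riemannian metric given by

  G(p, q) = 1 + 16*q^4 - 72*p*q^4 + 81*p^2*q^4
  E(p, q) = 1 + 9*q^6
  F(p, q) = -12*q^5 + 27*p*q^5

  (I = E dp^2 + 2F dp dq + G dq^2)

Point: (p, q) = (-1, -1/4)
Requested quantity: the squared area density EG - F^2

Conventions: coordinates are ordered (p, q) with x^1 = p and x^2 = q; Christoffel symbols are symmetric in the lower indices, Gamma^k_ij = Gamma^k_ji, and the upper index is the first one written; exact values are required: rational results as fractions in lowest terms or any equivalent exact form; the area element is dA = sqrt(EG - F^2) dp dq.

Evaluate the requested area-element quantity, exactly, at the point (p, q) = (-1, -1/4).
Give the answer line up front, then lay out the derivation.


Answer: EG - F^2 = 6809/4096

E = 4105/4096, F = 39/1024, G = 425/256; EG - F^2 = 6809/4096


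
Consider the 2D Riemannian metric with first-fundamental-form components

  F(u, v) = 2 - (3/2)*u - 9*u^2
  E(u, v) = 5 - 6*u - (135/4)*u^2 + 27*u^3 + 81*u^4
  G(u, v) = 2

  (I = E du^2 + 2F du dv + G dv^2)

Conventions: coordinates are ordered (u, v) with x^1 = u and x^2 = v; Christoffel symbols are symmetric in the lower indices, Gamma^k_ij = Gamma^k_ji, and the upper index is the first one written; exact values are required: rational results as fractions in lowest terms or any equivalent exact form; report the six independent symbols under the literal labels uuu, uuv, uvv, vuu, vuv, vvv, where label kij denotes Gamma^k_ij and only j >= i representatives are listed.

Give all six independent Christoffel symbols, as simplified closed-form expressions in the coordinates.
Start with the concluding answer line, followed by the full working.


Answer: Gamma_uuu = (216*u^3 + 54*u^2 - 45*u - 4)/(108*u^4 + 36*u^3 - 45*u^2 - 8*u + 8), Gamma_uuv = 0, Gamma_uvv = 0, Gamma_vuu = (-24*u - 2)/(108*u^4 + 36*u^3 - 45*u^2 - 8*u + 8), Gamma_vuv = 0, Gamma_vvv = 0

E = 5 - 6*u - (135/4)*u^2 + 27*u^3 + 81*u^4; F = 2 - (3/2)*u - 9*u^2; G = 2
Gamma^k_ij = (1/2) g^{kl} (d_i g_jl + d_j g_il - d_l g_ij), with g^inv = (1/(EG-F^2)) [[G, -F], [-F, E]]
first partials: E_u = -6 - (135/2)*u + 81*u^2 + 324*u^3, E_v = 0, F_u = -3/2 - 18*u, F_v = 0, G_u = 0, G_v = 0
D = EG - F^2 = 6 - 6*u - (135/4)*u^2 + 27*u^3 + 81*u^4
expanded: Gamma^u_uu = (G E_u - 2F F_u + F E_v)/(2D), Gamma^u_uv = (G E_v - F G_u)/(2D), Gamma^u_vv = (2G F_v - G G_u - F G_v)/(2D), Gamma^v_uu = (2E F_u - E E_v - F E_u)/(2D), Gamma^v_uv = (E G_u - F E_v)/(2D), Gamma^v_vv = (E G_v - 2F F_v + F G_u)/(2D); substitute and cancel common factors


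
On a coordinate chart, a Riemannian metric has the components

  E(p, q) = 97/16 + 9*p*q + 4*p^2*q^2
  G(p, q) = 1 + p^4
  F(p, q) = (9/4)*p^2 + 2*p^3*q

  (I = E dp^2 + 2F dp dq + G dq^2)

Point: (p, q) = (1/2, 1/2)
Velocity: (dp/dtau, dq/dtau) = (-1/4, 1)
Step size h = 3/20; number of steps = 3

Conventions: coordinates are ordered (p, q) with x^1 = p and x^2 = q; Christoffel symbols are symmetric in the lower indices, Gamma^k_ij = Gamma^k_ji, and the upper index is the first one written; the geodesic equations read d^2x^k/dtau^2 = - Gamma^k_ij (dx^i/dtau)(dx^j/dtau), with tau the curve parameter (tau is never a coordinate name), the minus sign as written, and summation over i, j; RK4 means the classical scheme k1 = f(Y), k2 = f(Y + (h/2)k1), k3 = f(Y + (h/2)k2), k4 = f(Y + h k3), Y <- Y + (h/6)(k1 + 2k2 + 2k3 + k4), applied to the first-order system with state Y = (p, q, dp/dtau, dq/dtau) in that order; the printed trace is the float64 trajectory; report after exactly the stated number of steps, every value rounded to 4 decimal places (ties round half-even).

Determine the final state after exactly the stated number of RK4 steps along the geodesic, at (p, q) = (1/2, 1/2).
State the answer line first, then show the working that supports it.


Answer: p = 0.3990, q = 0.9509, dp/dtau = -0.2038, dq/dtau = 1.0033

f(Y) = (dp/dtau, dq/dtau, -Gamma^p_ij Y'^i Y'^j, -Gamma^q_ij Y'^i Y'^j) with the Gammas evaluated at the stage position; h = 0.150000; intermediate values shown to 6 dp
step 0: p = 0.5000, q = 0.5000, dp/dtau = -0.2500, dq/dtau = 1.0000
step 1:
  k1: at (p, q) = (0.500000, 0.500000), (dp/dtau, dq/dtau) = (-0.250000, 1.000000); Gamma_ppp = 0.318841, Gamma_ppq = 0.318841, Gamma_pqq = 0.000000, Gamma_qpp = 0.028986, Gamma_qpq = 0.028986, Gamma_qqq = 0.000000; k1 = (-0.250000, 1.000000, 0.139493, 0.012681)
  k2: at (p, q) = (0.481250, 0.575000), (dp/dtau, dq/dtau) = (-0.239538, 1.000951); Gamma_ppp = 0.361718, Gamma_ppq = 0.302742, Gamma_pqq = 0.000000, Gamma_qpp = 0.029883, Gamma_qpq = 0.025011, Gamma_qqq = 0.000000; k2 = (-0.239538, 1.000951, 0.124420, 0.010279)
  k3: at (p, q) = (0.482035, 0.575071), (dp/dtau, dq/dtau) = (-0.240669, 1.000771); Gamma_ppp = 0.361653, Gamma_ppq = 0.303143, Gamma_pqq = 0.000000, Gamma_qpp = 0.029964, Gamma_qpq = 0.025117, Gamma_qqq = 0.000000; k3 = (-0.240669, 1.000771, 0.125079, 0.010363)
  k4: at (p, q) = (0.463900, 0.650116), (dp/dtau, dq/dtau) = (-0.231238, 1.001555); Gamma_ppp = 0.403812, Gamma_ppq = 0.288146, Gamma_pqq = 0.000000, Gamma_qpp = 0.030458, Gamma_qpq = 0.021734, Gamma_qqq = 0.000000; k4 = (-0.231238, 1.001555, 0.111876, 0.008438)
  Y <- Y + (h/6)(k1 + 2k2 + 2k3 + k4): p = 0.4640, q = 0.6501, dp/dtau = -0.2312, dq/dtau = 1.0016
step 2:
  k1: at (p, q) = (0.463959, 0.650125), (dp/dtau, dq/dtau) = (-0.231241, 1.001560); Gamma_ppp = 0.403807, Gamma_ppq = 0.288175, Gamma_pqq = 0.000000, Gamma_qpp = 0.030464, Gamma_qpq = 0.021741, Gamma_qqq = 0.000000; k1 = (-0.231241, 1.001560, 0.111891, 0.008441)
  k2: at (p, q) = (0.446616, 0.725242), (dp/dtau, dq/dtau) = (-0.222849, 1.002193); Gamma_ppp = 0.445395, Gamma_ppq = 0.274281, Gamma_pqq = 0.000000, Gamma_qpp = 0.030658, Gamma_qpq = 0.018880, Gamma_qqq = 0.000000; k2 = (-0.222849, 1.002193, 0.100396, 0.006911)
  k3: at (p, q) = (0.447245, 0.725289), (dp/dtau, dq/dtau) = (-0.223711, 1.002078); Gamma_ppp = 0.445299, Gamma_ppq = 0.274591, Gamma_pqq = 0.000000, Gamma_qpp = 0.030728, Gamma_qpq = 0.018948, Gamma_qqq = 0.000000; k3 = (-0.223711, 1.002078, 0.100828, 0.006958)
  k4: at (p, q) = (0.430402, 0.800437), (dp/dtau, dq/dtau) = (-0.216117, 1.002604); Gamma_ppp = 0.486448, Gamma_ppq = 0.261567, Gamma_pqq = 0.000000, Gamma_qpp = 0.030661, Gamma_qpq = 0.016487, Gamma_qqq = 0.000000; k4 = (-0.216117, 1.002604, 0.090632, 0.005713)
  Y <- Y + (h/6)(k1 + 2k2 + 2k3 + k4): p = 0.4304, q = 0.8004, dp/dtau = -0.2161, dq/dtau = 1.0026
step 3:
  k1: at (p, q) = (0.430447, 0.800443), (dp/dtau, dq/dtau) = (-0.216117, 1.002607); Gamma_ppp = 0.486441, Gamma_ppq = 0.261589, Gamma_pqq = 0.000000, Gamma_qpp = 0.030666, Gamma_qpq = 0.016491, Gamma_qqq = 0.000000; k1 = (-0.216117, 1.002607, 0.090642, 0.005714)
  k2: at (p, q) = (0.414238, 0.875638), (dp/dtau, dq/dtau) = (-0.209318, 1.003036); Gamma_ppp = 0.527267, Gamma_ppq = 0.249434, Gamma_pqq = 0.000000, Gamma_qpp = 0.030407, Gamma_qpq = 0.014385, Gamma_qqq = 0.000000; k2 = (-0.209318, 1.003036, 0.081637, 0.004708)
  k3: at (p, q) = (0.414748, 0.875670), (dp/dtau, dq/dtau) = (-0.209994, 1.002960); Gamma_ppp = 0.527149, Gamma_ppq = 0.249676, Gamma_pqq = 0.000000, Gamma_qpp = 0.030466, Gamma_qpq = 0.014430, Gamma_qqq = 0.000000; k3 = (-0.209994, 1.002960, 0.081925, 0.004735)
  k4: at (p, q) = (0.398948, 0.950887), (dp/dtau, dq/dtau) = (-0.203828, 1.003318); Gamma_ppp = 0.567779, Gamma_ppq = 0.238214, Gamma_pqq = 0.000000, Gamma_qpp = 0.030035, Gamma_qpq = 0.012601, Gamma_qqq = 0.000000; k4 = (-0.203828, 1.003318, 0.073842, 0.003906)
  Y <- Y + (h/6)(k1 + 2k2 + 2k3 + k4): p = 0.3990, q = 0.9509, dp/dtau = -0.2038, dq/dtau = 1.0033


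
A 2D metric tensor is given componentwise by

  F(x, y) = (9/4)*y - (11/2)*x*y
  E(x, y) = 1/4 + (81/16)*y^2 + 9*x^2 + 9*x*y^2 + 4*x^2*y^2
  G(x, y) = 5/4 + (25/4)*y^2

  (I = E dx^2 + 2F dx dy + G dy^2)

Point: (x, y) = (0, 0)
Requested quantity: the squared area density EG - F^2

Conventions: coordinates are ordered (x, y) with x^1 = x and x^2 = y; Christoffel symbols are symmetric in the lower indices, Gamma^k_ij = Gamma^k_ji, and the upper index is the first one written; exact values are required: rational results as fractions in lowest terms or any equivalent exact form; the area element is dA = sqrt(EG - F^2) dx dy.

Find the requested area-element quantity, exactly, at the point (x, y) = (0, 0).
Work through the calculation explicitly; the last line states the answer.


E = 1/4, F = 0, G = 5/4; EG - F^2 = 5/16

Answer: EG - F^2 = 5/16


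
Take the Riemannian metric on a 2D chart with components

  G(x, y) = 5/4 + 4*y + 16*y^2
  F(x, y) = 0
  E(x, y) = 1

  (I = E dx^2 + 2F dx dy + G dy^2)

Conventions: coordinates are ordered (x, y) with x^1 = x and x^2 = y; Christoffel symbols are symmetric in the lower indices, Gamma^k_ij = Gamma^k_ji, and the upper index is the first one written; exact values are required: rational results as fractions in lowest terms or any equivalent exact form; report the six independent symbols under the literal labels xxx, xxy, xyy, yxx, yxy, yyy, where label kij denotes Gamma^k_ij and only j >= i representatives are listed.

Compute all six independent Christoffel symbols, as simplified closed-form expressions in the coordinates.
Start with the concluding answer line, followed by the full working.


Answer: Gamma_xxx = 0, Gamma_xxy = 0, Gamma_xyy = 0, Gamma_yxx = 0, Gamma_yxy = 0, Gamma_yyy = (64*y + 8)/(64*y^2 + 16*y + 5)

E = 1; F = 0; G = 5/4 + 4*y + 16*y^2
Gamma^k_ij = (1/2) g^{kl} (d_i g_jl + d_j g_il - d_l g_ij), with g^inv = (1/(EG-F^2)) [[G, -F], [-F, E]]
first partials: E_x = 0, E_y = 0, F_x = 0, F_y = 0, G_x = 0, G_y = 4 + 32*y
D = EG - F^2 = 5/4 + 4*y + 16*y^2
expanded: Gamma^x_xx = (G E_x - 2F F_x + F E_y)/(2D), Gamma^x_xy = (G E_y - F G_x)/(2D), Gamma^x_yy = (2G F_y - G G_x - F G_y)/(2D), Gamma^y_xx = (2E F_x - E E_y - F E_x)/(2D), Gamma^y_xy = (E G_x - F E_y)/(2D), Gamma^y_yy = (E G_y - 2F F_y + F G_x)/(2D); substitute and cancel common factors


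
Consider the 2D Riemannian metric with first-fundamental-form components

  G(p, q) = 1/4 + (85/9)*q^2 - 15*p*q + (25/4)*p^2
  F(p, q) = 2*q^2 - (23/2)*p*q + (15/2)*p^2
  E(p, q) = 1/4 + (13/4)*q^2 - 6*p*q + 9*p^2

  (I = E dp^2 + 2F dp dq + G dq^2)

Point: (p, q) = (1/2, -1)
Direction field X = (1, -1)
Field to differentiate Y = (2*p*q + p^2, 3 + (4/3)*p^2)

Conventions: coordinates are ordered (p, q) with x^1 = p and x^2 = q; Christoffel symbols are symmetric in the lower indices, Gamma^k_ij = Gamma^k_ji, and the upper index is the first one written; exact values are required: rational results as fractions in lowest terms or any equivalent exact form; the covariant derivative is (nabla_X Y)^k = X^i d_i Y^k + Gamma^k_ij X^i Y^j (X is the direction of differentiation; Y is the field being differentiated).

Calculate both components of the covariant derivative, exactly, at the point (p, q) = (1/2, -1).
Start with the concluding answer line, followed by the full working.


Answer: (nabla_X Y)^p = -4511/41174, (nabla_X Y)^q = 71845/17646

E = 35/4, F = 77/8, G = 2701/144 at the point
E_p = 15, E_q = -19/2, F_p = 19, F_q = -39/4, G_p = 85/4, G_q = -475/18
EG - F^2 = 20587/288;  g^inv = (288/20587) * [[2701/144, -77/8], [-77/8, 35/4]]
first-kind symbols [ij,l] = (1/2)(d_i g_jl + d_j g_il - d_l g_ij): [pp,p] = E_p/2 = 15/2, [pp,q] = F_p - E_q/2 = 95/4, [pq,p] = E_q/2 = -19/4, [pq,q] = G_p/2 = 85/8, [qq,p] = F_q - G_p/2 = -163/8, [qq,q] = G_q/2 = -475/36
Gamma^p_ij = (G*[ij,p] - F*[ij,q])/(EG - F^2), Gamma^q_ij = (E*[ij,q] - F*[ij,p])/(EG - F^2)
Gamma_ppp = -25320/20587, Gamma_ppq = -55112/20587, Gamma_pqq = -293963/82348, Gamma_qpp = 5580/2941, Gamma_qpq = 5706/2941, Gamma_qqq = 6637/5882
X = (1, -1), Y = (-3/4, 10/3) at the point


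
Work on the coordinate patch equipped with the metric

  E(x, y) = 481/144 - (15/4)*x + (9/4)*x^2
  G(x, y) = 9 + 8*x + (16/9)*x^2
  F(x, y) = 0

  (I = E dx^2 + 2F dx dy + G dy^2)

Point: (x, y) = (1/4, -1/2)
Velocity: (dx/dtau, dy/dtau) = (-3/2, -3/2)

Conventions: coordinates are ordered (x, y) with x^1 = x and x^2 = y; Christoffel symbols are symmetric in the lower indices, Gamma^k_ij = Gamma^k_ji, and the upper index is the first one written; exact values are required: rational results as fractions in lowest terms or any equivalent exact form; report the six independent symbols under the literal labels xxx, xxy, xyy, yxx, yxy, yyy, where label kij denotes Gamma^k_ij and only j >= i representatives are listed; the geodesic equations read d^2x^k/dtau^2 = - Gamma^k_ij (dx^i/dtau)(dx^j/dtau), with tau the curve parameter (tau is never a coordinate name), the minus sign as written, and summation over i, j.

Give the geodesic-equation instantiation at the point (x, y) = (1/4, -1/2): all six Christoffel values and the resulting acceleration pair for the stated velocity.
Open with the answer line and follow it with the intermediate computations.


Answer: Gamma_xxx = -756/1465, Gamma_xxy = 0, Gamma_xyy = -512/293, Gamma_yxx = 0, Gamma_yxy = 2/5, Gamma_yyy = 0; accelerations (d^2x/dtau^2, d^2y/dtau^2) = (7461/1465, -9/5)

E = 1465/576, F = 0, G = 100/9 at the point
E_x = -21/8, E_y = 0, F_x = 0, F_y = 0, G_x = 80/9, G_y = 0
EG - F^2 = 36625/1296;  g^inv = (1296/36625) * [[100/9, 0], [0, 1465/576]]
first-kind symbols [ij,l] = (1/2)(d_i g_jl + d_j g_il - d_l g_ij): [xx,x] = E_x/2 = -21/16, [xx,y] = F_x - E_y/2 = 0, [xy,x] = E_y/2 = 0, [xy,y] = G_x/2 = 40/9, [yy,x] = F_y - G_x/2 = -40/9, [yy,y] = G_y/2 = 0
Gamma^x_ij = (G*[ij,x] - F*[ij,y])/(EG - F^2), Gamma^y_ij = (E*[ij,y] - F*[ij,x])/(EG - F^2)
Gamma_xxx = -756/1465, Gamma_xxy = 0, Gamma_xyy = -512/293, Gamma_yxx = 0, Gamma_yxy = 2/5, Gamma_yyy = 0
d^2x/dtau^2 = -(Gamma_xxx*(-3/2)^2 + 2*Gamma_xxy*(-3/2)*(-3/2) + Gamma_xyy*(-3/2)^2) = 7461/1465
d^2y/dtau^2 = -(Gamma_yxx*(-3/2)^2 + 2*Gamma_yxy*(-3/2)*(-3/2) + Gamma_yyy*(-3/2)^2) = -9/5


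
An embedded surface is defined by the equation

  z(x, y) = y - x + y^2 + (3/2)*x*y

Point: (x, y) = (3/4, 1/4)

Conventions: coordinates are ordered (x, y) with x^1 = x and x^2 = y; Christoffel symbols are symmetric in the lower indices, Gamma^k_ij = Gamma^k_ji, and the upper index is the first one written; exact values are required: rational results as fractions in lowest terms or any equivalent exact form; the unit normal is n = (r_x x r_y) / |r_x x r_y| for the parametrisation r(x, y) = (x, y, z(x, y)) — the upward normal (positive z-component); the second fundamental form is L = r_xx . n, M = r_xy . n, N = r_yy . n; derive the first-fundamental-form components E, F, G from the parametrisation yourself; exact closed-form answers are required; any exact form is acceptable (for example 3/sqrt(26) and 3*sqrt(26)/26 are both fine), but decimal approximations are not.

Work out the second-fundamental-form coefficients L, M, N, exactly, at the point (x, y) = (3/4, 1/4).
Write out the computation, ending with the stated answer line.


z_x = -5/8, z_y = 21/8, z_xx = 0, z_xy = 3/2, z_yy = 2
E = 89/64, F = -105/64, G = 505/64; answer radicand W^2 = 265/32
unnormalised second-form numerators: l = 0, m = 3/2, n = 2; L = l/sqrt(265/32), and similarly M = m/sqrt(W^2), N = n/sqrt(W^2)

Answer: L = 0, M = 6*sqrt(530)/265, N = 8*sqrt(530)/265


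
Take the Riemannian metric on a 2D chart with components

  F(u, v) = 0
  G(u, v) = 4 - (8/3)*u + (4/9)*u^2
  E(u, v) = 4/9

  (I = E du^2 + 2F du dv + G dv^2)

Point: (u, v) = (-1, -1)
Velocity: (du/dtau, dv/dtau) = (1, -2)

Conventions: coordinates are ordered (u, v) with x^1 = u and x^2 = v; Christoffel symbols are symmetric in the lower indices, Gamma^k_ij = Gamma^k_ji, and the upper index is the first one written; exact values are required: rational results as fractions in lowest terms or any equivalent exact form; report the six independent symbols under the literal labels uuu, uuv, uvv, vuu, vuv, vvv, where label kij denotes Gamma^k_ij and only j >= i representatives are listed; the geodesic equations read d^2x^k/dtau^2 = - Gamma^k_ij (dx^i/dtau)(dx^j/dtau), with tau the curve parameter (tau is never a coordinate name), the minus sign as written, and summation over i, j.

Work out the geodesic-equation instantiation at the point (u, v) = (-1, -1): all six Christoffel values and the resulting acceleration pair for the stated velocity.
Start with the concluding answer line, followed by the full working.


Answer: Gamma_uuu = 0, Gamma_uuv = 0, Gamma_uvv = 4, Gamma_vuu = 0, Gamma_vuv = -1/4, Gamma_vvv = 0; accelerations (d^2u/dtau^2, d^2v/dtau^2) = (-16, -1)

E = 4/9, F = 0, G = 64/9 at the point
E_u = 0, E_v = 0, F_u = 0, F_v = 0, G_u = -32/9, G_v = 0
EG - F^2 = 256/81;  g^inv = (81/256) * [[64/9, 0], [0, 4/9]]
first-kind symbols [ij,l] = (1/2)(d_i g_jl + d_j g_il - d_l g_ij): [uu,u] = E_u/2 = 0, [uu,v] = F_u - E_v/2 = 0, [uv,u] = E_v/2 = 0, [uv,v] = G_u/2 = -16/9, [vv,u] = F_v - G_u/2 = 16/9, [vv,v] = G_v/2 = 0
Gamma^u_ij = (G*[ij,u] - F*[ij,v])/(EG - F^2), Gamma^v_ij = (E*[ij,v] - F*[ij,u])/(EG - F^2)
Gamma_uuu = 0, Gamma_uuv = 0, Gamma_uvv = 4, Gamma_vuu = 0, Gamma_vuv = -1/4, Gamma_vvv = 0
d^2u/dtau^2 = -(Gamma_uuu*(1)^2 + 2*Gamma_uuv*(1)*(-2) + Gamma_uvv*(-2)^2) = -16
d^2v/dtau^2 = -(Gamma_vuu*(1)^2 + 2*Gamma_vuv*(1)*(-2) + Gamma_vvv*(-2)^2) = -1


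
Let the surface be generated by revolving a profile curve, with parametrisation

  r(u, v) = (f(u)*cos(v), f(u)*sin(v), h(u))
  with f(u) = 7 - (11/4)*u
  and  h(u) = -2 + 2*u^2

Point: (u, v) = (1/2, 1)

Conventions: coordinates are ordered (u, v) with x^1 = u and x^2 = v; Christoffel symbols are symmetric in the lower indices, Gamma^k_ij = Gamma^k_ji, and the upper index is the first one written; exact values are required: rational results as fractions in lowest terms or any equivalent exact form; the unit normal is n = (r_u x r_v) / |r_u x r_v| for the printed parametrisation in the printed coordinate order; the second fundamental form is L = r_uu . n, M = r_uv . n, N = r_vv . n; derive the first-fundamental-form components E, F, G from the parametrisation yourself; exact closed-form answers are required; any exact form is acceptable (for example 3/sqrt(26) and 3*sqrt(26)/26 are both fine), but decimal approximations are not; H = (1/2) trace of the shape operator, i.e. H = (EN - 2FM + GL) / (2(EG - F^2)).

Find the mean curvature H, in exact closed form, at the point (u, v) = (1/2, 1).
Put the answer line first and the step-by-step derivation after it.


Answer: H = -1984*sqrt(185)/308025

f = 45/8, f' = -11/4, f'' = 0, h' = 2, h'' = 4
E = 185/16, F = 0, G = 2025/64; answer radicand W^2 = 185/16
unnormalised second-form numerators: l = -11, m = 0, n = 45/4; L = l/sqrt(185/16), and similarly M = m/sqrt(W^2), N = n/sqrt(W^2)
H = (E*n - 2*F*m + G*l) / (2*(EG - F^2)*sqrt(W^2)); E*n - 2*F*m + G*l = -6975/32, EG - F^2 = 374625/1024, so H = (-496/1665)/sqrt(185/16)


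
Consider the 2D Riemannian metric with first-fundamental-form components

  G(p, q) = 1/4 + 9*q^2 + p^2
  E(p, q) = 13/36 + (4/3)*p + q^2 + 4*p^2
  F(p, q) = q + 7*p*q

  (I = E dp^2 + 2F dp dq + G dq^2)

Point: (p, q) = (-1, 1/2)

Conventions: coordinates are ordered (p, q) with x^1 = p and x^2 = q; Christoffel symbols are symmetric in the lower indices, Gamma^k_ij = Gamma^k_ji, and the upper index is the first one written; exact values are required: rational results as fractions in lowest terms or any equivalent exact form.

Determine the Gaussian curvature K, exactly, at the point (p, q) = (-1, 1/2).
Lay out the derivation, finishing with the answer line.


E = 59/18, F = -3, G = 7/2, EG - F^2 = 89/36 at the point
E_p = -20/3, E_q = 1, F_p = 7/2, F_q = -6, G_p = -2, G_q = 9
E_qq = 2, F_pq = 7, G_pp = 2
Brioschi: K = (det M1 - det M2) / (EG - F^2)^2 with the standard first/second-derivative matrices M1, M2.
M1 = [[-E_qq/2 + F_pq - G_pp/2, E_p/2, F_p - E_q/2], [F_q - G_p/2, E, F], [G_q/2, F, G]] = [[5, -10/3, 3], [-5, 59/18, -3], [9/2, -3, 7/2]]; det M1 = -2/9
M2 = [[0, E_q/2, G_p/2], [E_q/2, E, F], [G_p/2, F, G]] = [[0, 1/2, -1], [1/2, 59/18, -3], [-1, -3, 7/2]]; det M2 = -83/72
det M1 - det M2 = 67/72; K = 67/72 / (89/36)^2 = 1206/7921

Answer: K = 1206/7921


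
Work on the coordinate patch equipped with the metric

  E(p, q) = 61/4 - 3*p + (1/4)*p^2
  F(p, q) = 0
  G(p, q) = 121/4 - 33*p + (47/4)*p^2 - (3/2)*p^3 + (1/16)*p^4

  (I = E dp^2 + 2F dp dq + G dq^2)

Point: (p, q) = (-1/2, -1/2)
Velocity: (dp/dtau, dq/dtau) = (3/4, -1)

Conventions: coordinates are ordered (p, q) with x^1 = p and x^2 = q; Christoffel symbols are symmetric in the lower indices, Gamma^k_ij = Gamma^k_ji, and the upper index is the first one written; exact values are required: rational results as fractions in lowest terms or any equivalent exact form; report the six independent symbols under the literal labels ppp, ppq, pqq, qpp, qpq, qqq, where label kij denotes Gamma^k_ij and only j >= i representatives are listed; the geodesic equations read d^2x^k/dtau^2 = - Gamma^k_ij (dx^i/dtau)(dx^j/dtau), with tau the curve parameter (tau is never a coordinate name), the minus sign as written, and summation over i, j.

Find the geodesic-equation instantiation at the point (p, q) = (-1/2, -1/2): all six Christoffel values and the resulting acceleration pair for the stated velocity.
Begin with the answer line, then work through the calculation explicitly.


Answer: Gamma_ppp = -26/269, Gamma_ppq = 0, Gamma_pqq = 1469/1076, Gamma_qpp = 0, Gamma_qpq = -52/113, Gamma_qqq = 0; accelerations (d^2p/dtau^2, d^2q/dtau^2) = (-2821/2152, -78/113)

E = 269/16, F = 0, G = 12769/256 at the point
E_p = -13/4, E_q = 0, F_p = 0, F_q = 0, G_p = -1469/32, G_q = 0
EG - F^2 = 3434861/4096;  g^inv = (4096/3434861) * [[12769/256, 0], [0, 269/16]]
first-kind symbols [ij,l] = (1/2)(d_i g_jl + d_j g_il - d_l g_ij): [pp,p] = E_p/2 = -13/8, [pp,q] = F_p - E_q/2 = 0, [pq,p] = E_q/2 = 0, [pq,q] = G_p/2 = -1469/64, [qq,p] = F_q - G_p/2 = 1469/64, [qq,q] = G_q/2 = 0
Gamma^p_ij = (G*[ij,p] - F*[ij,q])/(EG - F^2), Gamma^q_ij = (E*[ij,q] - F*[ij,p])/(EG - F^2)
Gamma_ppp = -26/269, Gamma_ppq = 0, Gamma_pqq = 1469/1076, Gamma_qpp = 0, Gamma_qpq = -52/113, Gamma_qqq = 0
d^2p/dtau^2 = -(Gamma_ppp*(3/4)^2 + 2*Gamma_ppq*(3/4)*(-1) + Gamma_pqq*(-1)^2) = -2821/2152
d^2q/dtau^2 = -(Gamma_qpp*(3/4)^2 + 2*Gamma_qpq*(3/4)*(-1) + Gamma_qqq*(-1)^2) = -78/113


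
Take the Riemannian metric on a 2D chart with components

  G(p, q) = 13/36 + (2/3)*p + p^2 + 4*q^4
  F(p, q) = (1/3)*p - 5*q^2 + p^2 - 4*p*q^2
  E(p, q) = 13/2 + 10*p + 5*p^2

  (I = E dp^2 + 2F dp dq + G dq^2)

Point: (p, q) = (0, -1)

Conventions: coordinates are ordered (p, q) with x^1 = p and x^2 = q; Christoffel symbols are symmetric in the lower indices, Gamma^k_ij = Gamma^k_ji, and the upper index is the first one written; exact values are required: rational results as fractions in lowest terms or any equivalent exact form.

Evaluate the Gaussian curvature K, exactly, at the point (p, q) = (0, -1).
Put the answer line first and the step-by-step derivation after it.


Answer: K = -408/58081

E = 13/2, F = -5, G = 157/36, EG - F^2 = 241/72 at the point
E_p = 10, E_q = 0, F_p = -11/3, F_q = 10, G_p = 2/3, G_q = -16
E_qq = 0, F_pq = 8, G_pp = 2
Brioschi: K = (det M1 - det M2) / (EG - F^2)^2 with the standard first/second-derivative matrices M1, M2.
M1 = [[-E_qq/2 + F_pq - G_pp/2, E_p/2, F_p - E_q/2], [F_q - G_p/2, E, F], [G_q/2, F, G]] = [[7, 5, -11/3], [29/3, 13/2, -5], [-8, -5, 157/36]]; det M1 = -173/216
M2 = [[0, E_q/2, G_p/2], [E_q/2, E, F], [G_p/2, F, G]] = [[0, 0, 1/3], [0, 13/2, -5], [1/3, -5, 157/36]]; det M2 = -13/18
det M1 - det M2 = -17/216; K = -17/216 / (241/72)^2 = -408/58081


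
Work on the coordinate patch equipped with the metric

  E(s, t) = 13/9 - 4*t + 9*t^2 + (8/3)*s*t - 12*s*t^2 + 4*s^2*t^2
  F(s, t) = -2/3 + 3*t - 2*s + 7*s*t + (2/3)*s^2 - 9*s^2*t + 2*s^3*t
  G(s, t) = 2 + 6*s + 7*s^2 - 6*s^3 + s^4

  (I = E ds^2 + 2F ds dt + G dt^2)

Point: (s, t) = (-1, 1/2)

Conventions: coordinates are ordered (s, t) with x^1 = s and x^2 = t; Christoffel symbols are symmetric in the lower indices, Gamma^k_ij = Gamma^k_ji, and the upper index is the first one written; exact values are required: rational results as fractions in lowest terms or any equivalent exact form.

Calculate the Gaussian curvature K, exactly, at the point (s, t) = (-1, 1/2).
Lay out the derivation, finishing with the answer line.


E = 157/36, F = -11/2, G = 10, EG - F^2 = 481/36 at the point
E_s = -11/3, E_t = 55/3, F_s = 73/6, F_t = -15, G_s = -30, G_t = 0
E_tt = 50, F_st = 31, G_ss = 62
Evaluate Brioschi's two determinant matrices M1, M2 and divide by (EG - F^2)^2.
M1 = [[-E_tt/2 + F_st - G_ss/2, E_s/2, F_s - E_t/2], [F_t - G_s/2, E, F], [G_t/2, F, G]] = [[-25, -11/6, 3], [0, 157/36, -11/2], [0, -11/2, 10]]; det M1 = -12025/36
M2 = [[0, E_t/2, G_s/2], [E_t/2, E, F], [G_s/2, F, G]] = [[0, 55/6, -15], [55/6, 157/36, -11/2], [-15, -11/2, 10]]; det M2 = -11125/36
det M1 - det M2 = -25; K = -25 / (481/36)^2 = -32400/231361

Answer: K = -32400/231361


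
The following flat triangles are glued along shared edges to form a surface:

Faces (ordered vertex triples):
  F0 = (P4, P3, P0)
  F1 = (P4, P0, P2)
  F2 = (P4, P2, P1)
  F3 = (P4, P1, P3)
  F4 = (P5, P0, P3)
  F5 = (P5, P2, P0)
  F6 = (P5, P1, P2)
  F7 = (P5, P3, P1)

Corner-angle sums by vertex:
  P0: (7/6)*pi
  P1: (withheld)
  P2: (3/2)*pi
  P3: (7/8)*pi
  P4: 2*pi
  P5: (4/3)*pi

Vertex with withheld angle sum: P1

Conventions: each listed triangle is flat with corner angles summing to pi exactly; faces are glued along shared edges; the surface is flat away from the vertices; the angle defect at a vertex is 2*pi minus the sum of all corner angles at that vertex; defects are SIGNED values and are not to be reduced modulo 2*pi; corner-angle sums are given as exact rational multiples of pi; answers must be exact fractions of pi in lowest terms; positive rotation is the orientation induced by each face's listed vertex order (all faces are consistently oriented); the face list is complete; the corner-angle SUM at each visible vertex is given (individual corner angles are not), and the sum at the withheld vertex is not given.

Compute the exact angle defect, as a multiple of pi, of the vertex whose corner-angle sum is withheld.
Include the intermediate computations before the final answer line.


V = 6, E = 12, F = 8; chi = V - E + F = 2
Gauss-Bonnet: total defect = 2*pi*chi = 4*pi; visible defects sum to (25/8)*pi

Answer: defect(P1) = (7/8)*pi


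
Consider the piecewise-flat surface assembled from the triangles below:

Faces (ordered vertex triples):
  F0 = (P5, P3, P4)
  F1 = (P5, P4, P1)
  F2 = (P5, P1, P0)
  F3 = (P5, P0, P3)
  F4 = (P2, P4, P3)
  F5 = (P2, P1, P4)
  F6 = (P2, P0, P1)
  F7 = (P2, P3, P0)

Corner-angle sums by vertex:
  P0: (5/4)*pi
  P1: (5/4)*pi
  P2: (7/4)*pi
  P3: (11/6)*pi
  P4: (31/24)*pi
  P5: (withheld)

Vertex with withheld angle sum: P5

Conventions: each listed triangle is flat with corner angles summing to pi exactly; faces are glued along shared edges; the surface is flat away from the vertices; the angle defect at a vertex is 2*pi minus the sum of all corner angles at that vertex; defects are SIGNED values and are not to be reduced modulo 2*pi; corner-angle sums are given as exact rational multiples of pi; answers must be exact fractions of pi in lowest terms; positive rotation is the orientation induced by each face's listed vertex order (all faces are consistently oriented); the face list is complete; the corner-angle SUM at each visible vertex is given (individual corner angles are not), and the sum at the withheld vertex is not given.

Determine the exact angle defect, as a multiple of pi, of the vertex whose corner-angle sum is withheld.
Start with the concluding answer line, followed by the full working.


Answer: defect(P5) = (11/8)*pi

V = 6, E = 12, F = 8; chi = V - E + F = 2
Gauss-Bonnet: total defect = 2*pi*chi = 4*pi; visible defects sum to (21/8)*pi


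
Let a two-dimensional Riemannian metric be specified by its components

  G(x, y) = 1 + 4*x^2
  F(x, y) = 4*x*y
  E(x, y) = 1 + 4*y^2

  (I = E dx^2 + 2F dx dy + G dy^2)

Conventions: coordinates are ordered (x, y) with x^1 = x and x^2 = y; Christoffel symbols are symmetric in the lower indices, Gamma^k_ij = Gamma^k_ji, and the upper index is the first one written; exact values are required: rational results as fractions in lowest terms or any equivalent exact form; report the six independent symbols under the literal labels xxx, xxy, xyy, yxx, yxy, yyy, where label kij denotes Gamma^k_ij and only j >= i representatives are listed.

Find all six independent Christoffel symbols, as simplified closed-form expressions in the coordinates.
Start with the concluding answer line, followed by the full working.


Answer: Gamma_xxx = 0, Gamma_xxy = 4*y/(4*x^2 + 4*y^2 + 1), Gamma_xyy = 0, Gamma_yxx = 0, Gamma_yxy = 4*x/(4*x^2 + 4*y^2 + 1), Gamma_yyy = 0

E = 1 + 4*y^2; F = 4*x*y; G = 1 + 4*x^2
Gamma^k_ij = (1/2) g^{kl} (d_i g_jl + d_j g_il - d_l g_ij), with g^inv = (1/(EG-F^2)) [[G, -F], [-F, E]]
first partials: E_x = 0, E_y = 8*y, F_x = 4*y, F_y = 4*x, G_x = 8*x, G_y = 0
D = EG - F^2 = 1 + 4*y^2 + 4*x^2
expanded: Gamma^x_xx = (G E_x - 2F F_x + F E_y)/(2D), Gamma^x_xy = (G E_y - F G_x)/(2D), Gamma^x_yy = (2G F_y - G G_x - F G_y)/(2D), Gamma^y_xx = (2E F_x - E E_y - F E_x)/(2D), Gamma^y_xy = (E G_x - F E_y)/(2D), Gamma^y_yy = (E G_y - 2F F_y + F G_x)/(2D); substitute and cancel common factors


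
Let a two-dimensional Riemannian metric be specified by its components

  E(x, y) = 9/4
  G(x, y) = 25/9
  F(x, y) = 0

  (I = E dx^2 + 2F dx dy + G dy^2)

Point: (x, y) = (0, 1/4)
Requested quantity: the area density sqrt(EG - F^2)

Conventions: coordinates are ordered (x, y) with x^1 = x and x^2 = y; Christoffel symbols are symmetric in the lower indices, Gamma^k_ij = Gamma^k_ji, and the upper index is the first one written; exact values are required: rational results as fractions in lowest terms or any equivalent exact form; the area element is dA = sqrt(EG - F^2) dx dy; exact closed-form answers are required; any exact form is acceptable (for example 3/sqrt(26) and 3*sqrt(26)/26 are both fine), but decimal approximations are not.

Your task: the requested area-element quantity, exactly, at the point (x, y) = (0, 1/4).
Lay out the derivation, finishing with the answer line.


E = 9/4, F = 0, G = 25/9; EG - F^2 = 25/4

Answer: sqrt(EG - F^2) = 5/2


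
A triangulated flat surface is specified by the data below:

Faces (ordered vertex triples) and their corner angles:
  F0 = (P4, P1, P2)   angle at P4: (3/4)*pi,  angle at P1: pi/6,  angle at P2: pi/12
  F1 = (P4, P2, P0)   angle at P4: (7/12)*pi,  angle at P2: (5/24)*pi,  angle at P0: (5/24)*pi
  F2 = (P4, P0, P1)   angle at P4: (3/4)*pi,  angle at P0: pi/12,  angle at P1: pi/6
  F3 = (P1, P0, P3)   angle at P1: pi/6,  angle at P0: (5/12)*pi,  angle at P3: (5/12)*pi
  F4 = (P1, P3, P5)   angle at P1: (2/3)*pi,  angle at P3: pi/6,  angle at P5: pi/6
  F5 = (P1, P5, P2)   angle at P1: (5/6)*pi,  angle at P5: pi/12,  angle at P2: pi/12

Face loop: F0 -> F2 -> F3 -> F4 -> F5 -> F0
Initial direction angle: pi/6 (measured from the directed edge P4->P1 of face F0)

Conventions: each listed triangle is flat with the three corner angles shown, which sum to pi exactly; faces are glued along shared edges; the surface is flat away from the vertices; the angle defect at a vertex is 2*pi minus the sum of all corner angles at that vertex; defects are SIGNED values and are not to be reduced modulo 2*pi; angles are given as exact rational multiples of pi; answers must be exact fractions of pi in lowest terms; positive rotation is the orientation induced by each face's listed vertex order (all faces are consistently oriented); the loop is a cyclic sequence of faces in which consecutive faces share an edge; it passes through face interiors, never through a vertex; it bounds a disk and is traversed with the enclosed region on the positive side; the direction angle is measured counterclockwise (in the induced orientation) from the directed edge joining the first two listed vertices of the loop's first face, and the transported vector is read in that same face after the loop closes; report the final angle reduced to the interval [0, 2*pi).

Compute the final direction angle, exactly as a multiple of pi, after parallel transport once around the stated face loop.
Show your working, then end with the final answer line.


enclosed vertex P1: corner angles sum to 2*pi, defect = 2*pi - 2*pi = 0
the rotation equals the total enclosed defect, so the final angle is initial + defects (mod 2*pi)
final angle = pi/6 + 0 = pi/6 (mod 2*pi)

Answer: final direction angle = pi/6
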